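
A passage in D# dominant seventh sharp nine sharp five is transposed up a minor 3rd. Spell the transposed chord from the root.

F#, A#, C##, E, G##

Transposed root: D# → F# (minor 3rd up). So we spell F# dominant seventh sharp nine sharp five:
F# — root
A# — major 3rd
C## — augmented 5th
E — minor 7th
G## — augmented 9th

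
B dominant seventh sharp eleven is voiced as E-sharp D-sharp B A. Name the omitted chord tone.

F-sharp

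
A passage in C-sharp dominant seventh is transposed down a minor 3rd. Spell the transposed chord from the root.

A-sharp – C-double-sharp – E-sharp – G-sharp

A minor 3rd down from C-sharp is A-sharp, so the new chord is A-sharp dominant seventh.
- root: A-sharp
- major 3rd: C-double-sharp
- perfect 5th: E-sharp
- minor 7th: G-sharp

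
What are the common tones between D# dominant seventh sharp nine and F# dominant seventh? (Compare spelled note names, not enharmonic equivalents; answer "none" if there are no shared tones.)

A-sharp  C-sharp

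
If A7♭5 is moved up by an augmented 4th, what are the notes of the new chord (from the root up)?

D#, F##, A, C#

Transposed root: A → D# (augmented 4th up). So we spell D# dominant seventh flat five:
- root: D#
- major 3rd: F##
- diminished 5th: A
- minor 7th: C#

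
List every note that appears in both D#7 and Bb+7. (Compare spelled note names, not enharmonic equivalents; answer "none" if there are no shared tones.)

none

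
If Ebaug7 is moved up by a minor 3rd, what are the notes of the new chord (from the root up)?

Gb, Bb, D, Fb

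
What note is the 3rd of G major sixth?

G major sixth is built on G; its 3rd is a major 3rd above the root.
A third above G uses the letter B, and the major 3rd above G is B.

B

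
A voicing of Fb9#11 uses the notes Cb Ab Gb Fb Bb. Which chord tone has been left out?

Ebb

Fb9#11 = Fb, Ab, Cb, Ebb, Gb, Bb. The voicing lacks the 7th (minor 7th), Ebb.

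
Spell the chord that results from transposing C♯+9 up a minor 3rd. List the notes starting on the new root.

A minor 3rd up from C♯ is E, so the new chord is E dominant ninth sharp five.
E — root
G♯ — major 3rd
B♯ — augmented 5th
D — minor 7th
F♯ — major 9th

E, G♯, B♯, D, F♯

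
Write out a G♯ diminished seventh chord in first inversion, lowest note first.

B D F G♯

G♯ diminished seventh = G♯–B–D–F; first inversion → third (B) lowest.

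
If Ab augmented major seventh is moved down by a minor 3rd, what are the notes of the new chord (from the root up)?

Transposed root: Ab → F (minor 3rd down). So we spell F augmented major seventh:
root → F
3rd (major 3rd) → A
5th (augmented 5th) → C#
7th (major 7th) → E

F – A – C# – E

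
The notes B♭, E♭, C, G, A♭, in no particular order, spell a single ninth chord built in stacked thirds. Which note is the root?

Stacking in thirds gives A♭ – C – E♭ – G – B♭, so A♭ is the root — A♭ major ninth.

A♭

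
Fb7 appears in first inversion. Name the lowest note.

A♭

Fb7 = F♭–A♭–C♭–E𝄫. First inversion → third in the bass = A♭.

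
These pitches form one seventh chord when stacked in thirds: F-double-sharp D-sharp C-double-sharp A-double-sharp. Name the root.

Stacking in thirds gives D-sharp – F-double-sharp – A-double-sharp – C-double-sharp, so D-sharp is the root — D-sharp augmented major seventh.

D-sharp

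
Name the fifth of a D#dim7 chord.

Root of D#dim7 = D♯. The 5th is a diminished 5th: D♯ up a diminished 5th → A.

A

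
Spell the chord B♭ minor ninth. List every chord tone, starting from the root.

Bb Db F Ab C

B♭ minor ninth: minor ninth on Bb.
Bb — root
Db — minor 3rd
F — perfect 5th
Ab — minor 7th
C — major 9th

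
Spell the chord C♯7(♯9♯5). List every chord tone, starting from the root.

C♯7(♯9♯5): dominant seventh sharp nine sharp five on C♯.
Root: C♯
Major 3rd (3rd): E♯
Augmented 5th (5th): G𝄪
Minor 7th (7th): B
Augmented 9th (9th): D𝄪

C♯  E♯  G𝄪  B  D𝄪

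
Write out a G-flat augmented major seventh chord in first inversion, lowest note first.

In root position, G-flat augmented major seventh is G-flat–B-flat–D–F.
First inversion puts the third (B-flat) in the bass.

B-flat, D, F, G-flat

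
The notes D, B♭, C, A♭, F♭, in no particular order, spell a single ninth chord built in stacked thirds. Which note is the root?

Arranged so that each adjacent pair is a third by letter name: B♭ – D – F♭ – A♭ – C.
The bottom of that stack, B♭, is the root (this is B♭ dominant ninth flat five).

B♭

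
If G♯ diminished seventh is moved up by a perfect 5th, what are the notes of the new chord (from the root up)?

D-sharp F-sharp A C

A perfect 5th up from G-sharp is D-sharp, so the new chord is D-sharp diminished seventh.
- root: D-sharp
- minor 3rd: F-sharp
- diminished 5th: A
- diminished 7th: C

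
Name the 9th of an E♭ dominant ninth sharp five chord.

F

Root of E♭ dominant ninth sharp five = E-flat. The 9th is a major 9th: E-flat up a major 9th → F.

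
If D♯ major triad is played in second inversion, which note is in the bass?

D♯ major triad in root position is D-sharp–F-double-sharp–A-sharp.
Second inversion places the fifth in the bass, which is A-sharp.

A-sharp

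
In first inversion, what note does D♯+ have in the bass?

D♯+ in root position is D♯–F𝄪–A𝄪.
First inversion places the third in the bass, which is F𝄪.

F𝄪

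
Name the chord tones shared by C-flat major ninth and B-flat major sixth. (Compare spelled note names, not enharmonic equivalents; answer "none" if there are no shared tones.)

B-flat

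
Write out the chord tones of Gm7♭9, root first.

G Bb D F Ab

Gm7♭9: minor seventh flat nine on G.
- root: G
- minor 3rd: Bb
- perfect 5th: D
- minor 7th: F
- minor 9th: Ab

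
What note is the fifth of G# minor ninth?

D-sharp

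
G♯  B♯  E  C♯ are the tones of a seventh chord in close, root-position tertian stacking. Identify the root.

C♯

Arranged so that each adjacent pair is a third by letter name: C♯ – E – G♯ – B♯.
The bottom of that stack, C♯, is the root (this is C♯ minor-major seventh).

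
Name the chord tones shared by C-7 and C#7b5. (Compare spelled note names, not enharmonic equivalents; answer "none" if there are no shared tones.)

G

C-7 = C, Eb, G, Bb.
C#7b5 = C#, E#, G, B.
Shared: G.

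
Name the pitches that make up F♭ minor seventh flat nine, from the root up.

F♭ minor seventh flat nine is a minor seventh flat nine built on F-flat.
F-flat — root
A-double-flat — minor 3rd
C-flat — perfect 5th
E-double-flat — minor 7th
G-double-flat — minor 9th

F-flat, A-double-flat, C-flat, E-double-flat, G-double-flat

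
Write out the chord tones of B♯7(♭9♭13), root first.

B♯7(♭9♭13): dominant seventh flat nine flat thirteen on B#.
root → B#
3rd (major 3rd) → D##
5th (perfect 5th) → F##
7th (minor 7th) → A#
9th (minor 9th) → C#
13th (minor 13th) → G#

B#, D##, F##, A#, C#, G#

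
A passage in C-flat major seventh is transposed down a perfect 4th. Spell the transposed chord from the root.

Transposed root: C-flat → G-flat (perfect 4th down). So we spell G-flat major seventh:
root → G-flat
3rd (major 3rd) → B-flat
5th (perfect 5th) → D-flat
7th (major 7th) → F

G-flat – B-flat – D-flat – F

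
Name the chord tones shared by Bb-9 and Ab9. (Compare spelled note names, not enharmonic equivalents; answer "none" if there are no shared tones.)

Bb-9 = B♭, D♭, F, A♭, C.
Ab9 = A♭, C, E♭, G♭, B♭.
Shared: B♭, A♭, C.

B♭, A♭, C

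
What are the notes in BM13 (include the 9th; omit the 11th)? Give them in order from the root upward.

BM13: major thirteenth on B.
Root: B
Major 3rd (3rd): D#
Perfect 5th (5th): F#
Major 7th (7th): A#
Major 9th (9th): C#
Major 13th (13th): G#

B  D#  F#  A#  C#  G#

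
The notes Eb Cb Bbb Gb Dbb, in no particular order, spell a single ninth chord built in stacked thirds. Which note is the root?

Arranged so that each adjacent pair is a third by letter name: Cb – Eb – Gb – Bbb – Dbb.
The bottom of that stack, Cb, is the root (this is Cb dominant seventh flat nine).

Cb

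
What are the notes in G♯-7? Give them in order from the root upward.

G♯-7: minor seventh on G#.
Root: G#
Minor 3rd (3rd): B
Perfect 5th (5th): D#
Minor 7th (7th): F#

G#, B, D#, F#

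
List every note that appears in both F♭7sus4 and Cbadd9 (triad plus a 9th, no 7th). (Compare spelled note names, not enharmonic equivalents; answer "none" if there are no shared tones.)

F♭7sus4: Fb Bbb Cb Ebb
Cbadd9: Cb Eb Gb Db
Common to both → Cb.

Cb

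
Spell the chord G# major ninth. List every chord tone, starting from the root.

G# major ninth is a major ninth built on G-sharp.
- root: G-sharp
- major 3rd: B-sharp
- perfect 5th: D-sharp
- major 7th: F-double-sharp
- major 9th: A-sharp

G-sharp  B-sharp  D-sharp  F-double-sharp  A-sharp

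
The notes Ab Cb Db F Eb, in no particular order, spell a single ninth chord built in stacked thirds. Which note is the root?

Db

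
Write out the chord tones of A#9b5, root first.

A♯, C𝄪, E, G♯, B♯

Root A♯, quality dominant ninth flat five:
- root: A♯
- major 3rd: C𝄪
- diminished 5th: E
- minor 7th: G♯
- major 9th: B♯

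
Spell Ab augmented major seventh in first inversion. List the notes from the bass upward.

Ab augmented major seventh = Ab–C–E–G; first inversion → third (C) lowest.

C – E – G – Ab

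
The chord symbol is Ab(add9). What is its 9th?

Root of Ab(add9) = A♭. The 9th is a major 9th: A♭ up a major 9th → B♭.

B♭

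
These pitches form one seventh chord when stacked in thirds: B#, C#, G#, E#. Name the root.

Arranged so that each adjacent pair is a third by letter name: C# – E# – G# – B#.
The bottom of that stack, C#, is the root (this is C# major seventh).

C#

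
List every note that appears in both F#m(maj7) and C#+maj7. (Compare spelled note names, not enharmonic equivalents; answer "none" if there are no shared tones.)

F#m(maj7): F♯ A C♯ E♯
C#+maj7: C♯ E♯ G𝄪 B♯
Common to both → C♯, E♯.

C♯  E♯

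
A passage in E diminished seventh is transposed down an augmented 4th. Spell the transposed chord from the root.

An augmented 4th down from E is B-flat, so the new chord is B-flat diminished seventh.
root → B-flat
3rd (minor 3rd) → D-flat
5th (diminished 5th) → F-flat
7th (diminished 7th) → A-double-flat

B-flat, D-flat, F-flat, A-double-flat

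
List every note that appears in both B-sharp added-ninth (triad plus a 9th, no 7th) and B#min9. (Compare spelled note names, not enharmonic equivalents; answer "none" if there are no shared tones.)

B-sharp added-ninth: B♯ D𝄪 F𝄪 C𝄪
B#min9: B♯ D♯ F𝄪 A♯ C𝄪
Common to both → B♯, F𝄪, C𝄪.

B♯  F𝄪  C𝄪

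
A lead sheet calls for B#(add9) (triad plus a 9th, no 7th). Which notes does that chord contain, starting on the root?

B#, D##, F##, C##

B#(add9) is an added-ninth built on B#.
- root: B#
- major 3rd: D##
- perfect 5th: F##
- major 9th: C##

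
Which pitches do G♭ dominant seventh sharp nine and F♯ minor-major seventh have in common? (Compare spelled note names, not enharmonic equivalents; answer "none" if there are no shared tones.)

A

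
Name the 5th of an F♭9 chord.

F♭9 is built on F♭; its 5th is a perfect 5th above the root.
A fifth above F uses the letter C, and the perfect 5th above F♭ is C♭.

C♭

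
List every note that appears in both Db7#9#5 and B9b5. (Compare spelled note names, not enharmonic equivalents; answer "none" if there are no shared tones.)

F, A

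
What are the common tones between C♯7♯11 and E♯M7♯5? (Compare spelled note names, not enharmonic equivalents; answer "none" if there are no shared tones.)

E#

C♯7♯11: C# E# G# B F##
E♯M7♯5: E# G## B## D##
Common to both → E#.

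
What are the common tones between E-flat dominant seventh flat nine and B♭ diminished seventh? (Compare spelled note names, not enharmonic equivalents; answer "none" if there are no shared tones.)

E-flat dominant seventh flat nine: Eb G Bb Db Fb
B♭ diminished seventh: Bb Db Fb Abb
Common to both → Bb, Db, Fb.

Bb, Db, Fb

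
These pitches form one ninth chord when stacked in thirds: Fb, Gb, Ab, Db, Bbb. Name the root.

Stacking in thirds gives Gb – Bbb – Db – Fb – Ab, so Gb is the root — Gb minor ninth.

Gb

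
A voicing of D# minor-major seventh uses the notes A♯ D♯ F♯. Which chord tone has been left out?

C𝄪

D# minor-major seventh = D♯, F♯, A♯, C𝄪. The voicing lacks the 7th (major 7th), C𝄪.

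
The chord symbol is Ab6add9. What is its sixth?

F

Ab6add9 is built on Ab; its 6th is a major 6th above the root.
A sixth above A uses the letter F, and the major 6th above Ab is F.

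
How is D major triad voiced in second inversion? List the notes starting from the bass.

In root position, D major triad is D–F-sharp–A.
Second inversion puts the fifth (A) in the bass.

A, D, F-sharp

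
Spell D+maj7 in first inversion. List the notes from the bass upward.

F♯ – A♯ – C♯ – D

D+maj7 = D–F♯–A♯–C♯; first inversion → third (F♯) lowest.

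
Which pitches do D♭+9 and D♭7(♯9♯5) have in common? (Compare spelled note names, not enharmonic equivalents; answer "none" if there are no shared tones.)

D♭+9: Db F A Cb Eb
D♭7(♯9♯5): Db F A Cb E
Common to both → Db, F, A, Cb.

Db, F, A, Cb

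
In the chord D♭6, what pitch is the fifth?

Root of D♭6 = Db. The 5th is a perfect 5th: Db up a perfect 5th → Ab.

Ab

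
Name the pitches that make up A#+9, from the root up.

A#  C##  E##  G#  B#

Root A#, quality dominant ninth sharp five:
root → A#
3rd (major 3rd) → C##
5th (augmented 5th) → E##
7th (minor 7th) → G#
9th (major 9th) → B#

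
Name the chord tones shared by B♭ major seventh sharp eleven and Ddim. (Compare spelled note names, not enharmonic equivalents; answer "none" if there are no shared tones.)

B♭ major seventh sharp eleven: Bb D F A E
Ddim: D F Ab
Common to both → D, F.

D, F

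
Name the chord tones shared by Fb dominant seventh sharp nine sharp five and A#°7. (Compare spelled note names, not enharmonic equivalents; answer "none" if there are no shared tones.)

Fb dominant seventh sharp nine sharp five: F♭ A♭ C E𝄫 G
A#°7: A♯ C♯ E G
Common to both → G.

G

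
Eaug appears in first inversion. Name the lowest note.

Eaug in root position is E–G#–B#.
First inversion places the third in the bass, which is G#.

G#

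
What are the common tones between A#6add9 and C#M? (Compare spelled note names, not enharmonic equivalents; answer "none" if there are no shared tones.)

E#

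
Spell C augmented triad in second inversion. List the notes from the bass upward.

G-sharp, C, E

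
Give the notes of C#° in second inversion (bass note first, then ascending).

G, C#, E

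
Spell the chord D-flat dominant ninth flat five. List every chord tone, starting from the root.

D-flat dominant ninth flat five: dominant ninth flat five on D♭.
Root: D♭
Major 3rd (3rd): F
Diminished 5th (5th): A𝄫
Minor 7th (7th): C♭
Major 9th (9th): E♭

D♭, F, A𝄫, C♭, E♭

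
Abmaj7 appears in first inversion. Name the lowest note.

C

Abmaj7 = Ab–C–Eb–G. First inversion → third in the bass = C.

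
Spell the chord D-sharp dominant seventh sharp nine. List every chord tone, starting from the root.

D-sharp  F-double-sharp  A-sharp  C-sharp  E-double-sharp

Root D-sharp, quality dominant seventh sharp nine:
- root: D-sharp
- major 3rd: F-double-sharp
- perfect 5th: A-sharp
- minor 7th: C-sharp
- augmented 9th: E-double-sharp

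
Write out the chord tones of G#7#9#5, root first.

G#7#9#5 is a dominant seventh sharp nine sharp five built on G#.
- root: G#
- major 3rd: B#
- augmented 5th: D##
- minor 7th: F#
- augmented 9th: A##

G#, B#, D##, F#, A##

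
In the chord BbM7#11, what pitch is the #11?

Root of BbM7#11 = B♭. The 11th is an augmented 11th: B♭ up an augmented 11th → E.

E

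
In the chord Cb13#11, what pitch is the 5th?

Gb

Root of Cb13#11 = Cb. The 5th is a perfect 5th: Cb up a perfect 5th → Gb.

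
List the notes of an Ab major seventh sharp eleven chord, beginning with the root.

Ab major seventh sharp eleven is a major seventh sharp eleven built on A-flat.
Root: A-flat
Major 3rd (3rd): C
Perfect 5th (5th): E-flat
Major 7th (7th): G
Augmented 11th (11th): D

A-flat C E-flat G D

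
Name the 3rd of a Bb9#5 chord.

Bb9#5 is built on Bb; its 3rd is a major 3rd above the root.
A third above B uses the letter D, and the major 3rd above Bb is D.

D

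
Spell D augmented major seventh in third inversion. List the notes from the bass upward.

D augmented major seventh = D–F#–A#–C#; third inversion → seventh (C#) lowest.

C#, D, F#, A#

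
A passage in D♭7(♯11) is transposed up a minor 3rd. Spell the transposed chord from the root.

F♭  A♭  C♭  E𝄫  B♭

A minor 3rd up from D♭ is F♭, so the new chord is F♭ dominant seventh sharp eleven.
- root: F♭
- major 3rd: A♭
- perfect 5th: C♭
- minor 7th: E𝄫
- augmented 11th: B♭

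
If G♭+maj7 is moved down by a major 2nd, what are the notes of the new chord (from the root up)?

A major 2nd down from Gb is Fb, so the new chord is Fb augmented major seventh.
Fb — root
Ab — major 3rd
C — augmented 5th
Eb — major 7th

Fb Ab C Eb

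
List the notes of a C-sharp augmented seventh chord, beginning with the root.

C-sharp augmented seventh: augmented seventh on C#.
root → C#
3rd (major 3rd) → E#
5th (augmented 5th) → G##
7th (minor 7th) → B

C# – E# – G## – B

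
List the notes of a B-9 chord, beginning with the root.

Root B, quality minor ninth:
- root: B
- minor 3rd: D
- perfect 5th: F#
- minor 7th: A
- major 9th: C#

B, D, F#, A, C#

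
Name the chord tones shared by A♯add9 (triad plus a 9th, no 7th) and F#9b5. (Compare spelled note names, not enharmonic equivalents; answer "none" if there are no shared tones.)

A#

A♯add9: A# C## E# B#
F#9b5: F# A# C E G#
Common to both → A#.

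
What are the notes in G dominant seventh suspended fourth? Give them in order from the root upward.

Root G, quality dominant seventh suspended fourth:
Root: G
Perfect 4th (4th): C
Perfect 5th (5th): D
Minor 7th (7th): F

G C D F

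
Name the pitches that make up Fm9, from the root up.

F, Ab, C, Eb, G

Root F, quality minor ninth:
Root: F
Minor 3rd (3rd): Ab
Perfect 5th (5th): C
Minor 7th (7th): Eb
Major 9th (9th): G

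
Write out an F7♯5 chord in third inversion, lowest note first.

Eb – F – A – C#

F7♯5 = F–A–C#–Eb; third inversion → seventh (Eb) lowest.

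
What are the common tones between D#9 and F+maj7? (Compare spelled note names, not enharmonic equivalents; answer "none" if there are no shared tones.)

D#9: D# F## A# C# E#
F+maj7: F A C# E
Common to both → C#.

C#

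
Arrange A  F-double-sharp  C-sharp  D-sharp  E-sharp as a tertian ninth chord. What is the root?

Arranged so that each adjacent pair is a third by letter name: D-sharp – F-double-sharp – A – C-sharp – E-sharp.
The bottom of that stack, D-sharp, is the root (this is D-sharp dominant ninth flat five).

D-sharp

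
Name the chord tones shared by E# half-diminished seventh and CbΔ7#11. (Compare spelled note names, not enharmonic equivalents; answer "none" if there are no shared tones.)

none

E# half-diminished seventh: E# G# B D#
CbΔ7#11: Cb Eb Gb Bb F
Common to both → none.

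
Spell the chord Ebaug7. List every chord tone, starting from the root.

Eb, G, B, Db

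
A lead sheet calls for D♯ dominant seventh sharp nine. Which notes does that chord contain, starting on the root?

Root D-sharp, quality dominant seventh sharp nine:
root → D-sharp
3rd (major 3rd) → F-double-sharp
5th (perfect 5th) → A-sharp
7th (minor 7th) → C-sharp
9th (augmented 9th) → E-double-sharp

D-sharp  F-double-sharp  A-sharp  C-sharp  E-double-sharp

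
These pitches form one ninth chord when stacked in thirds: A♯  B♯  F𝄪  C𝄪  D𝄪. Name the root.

B♯

Stacking in thirds gives B♯ – D𝄪 – F𝄪 – A♯ – C𝄪, so B♯ is the root — B♯ dominant ninth.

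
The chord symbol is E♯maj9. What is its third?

E♯maj9 is built on E#; its 3rd is a major 3rd above the root.
A third above E uses the letter G, and the major 3rd above E# is G##.

G##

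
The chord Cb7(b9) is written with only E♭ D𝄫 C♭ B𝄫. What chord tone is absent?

G♭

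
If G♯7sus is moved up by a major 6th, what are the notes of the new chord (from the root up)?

E#, A#, B#, D#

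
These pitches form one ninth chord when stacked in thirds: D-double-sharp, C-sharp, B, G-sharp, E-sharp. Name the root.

Stacking in thirds gives C-sharp – E-sharp – G-sharp – B – D-double-sharp, so C-sharp is the root — C-sharp dominant seventh sharp nine.

C-sharp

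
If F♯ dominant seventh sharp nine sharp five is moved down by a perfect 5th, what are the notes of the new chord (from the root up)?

A perfect 5th down from F-sharp is B, so the new chord is B dominant seventh sharp nine sharp five.
- root: B
- major 3rd: D-sharp
- augmented 5th: F-double-sharp
- minor 7th: A
- augmented 9th: C-double-sharp

B  D-sharp  F-double-sharp  A  C-double-sharp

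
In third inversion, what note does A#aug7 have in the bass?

G#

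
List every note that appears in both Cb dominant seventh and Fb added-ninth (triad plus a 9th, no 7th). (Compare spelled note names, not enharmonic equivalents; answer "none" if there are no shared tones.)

C-flat, G-flat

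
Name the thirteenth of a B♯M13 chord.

G##

B♯M13 is built on B#; its 13th is a major 13th above the root.
A sixth above B uses the letter G, and the major 13th above B# is G##.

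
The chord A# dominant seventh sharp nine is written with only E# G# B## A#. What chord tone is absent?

A# dominant seventh sharp nine = A#, C##, E#, G#, B##. The voicing lacks the 3rd (major 3rd), C##.

C##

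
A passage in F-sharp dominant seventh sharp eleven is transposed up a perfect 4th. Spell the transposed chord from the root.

F♯ up a perfect 4th → B. New chord: B dominant seventh sharp eleven.
B — root
D♯ — major 3rd
F♯ — perfect 5th
A — minor 7th
E♯ — augmented 11th

B, D♯, F♯, A, E♯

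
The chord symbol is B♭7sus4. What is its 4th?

E♭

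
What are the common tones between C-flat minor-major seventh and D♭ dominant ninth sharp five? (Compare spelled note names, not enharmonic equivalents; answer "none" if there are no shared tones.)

C-flat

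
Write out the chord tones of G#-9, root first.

G#, B, D#, F#, A#

G#-9 is a minor ninth built on G#.
root → G#
3rd (minor 3rd) → B
5th (perfect 5th) → D#
7th (minor 7th) → F#
9th (major 9th) → A#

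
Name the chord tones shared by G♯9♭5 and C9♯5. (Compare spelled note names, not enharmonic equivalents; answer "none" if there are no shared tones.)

G#, D

G♯9♭5: G# B# D F# A#
C9♯5: C E G# Bb D
Common to both → G#, D.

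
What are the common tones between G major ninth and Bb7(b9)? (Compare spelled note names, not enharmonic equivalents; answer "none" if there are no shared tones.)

D

G major ninth: G B D F# A
Bb7(b9): Bb D F Ab Cb
Common to both → D.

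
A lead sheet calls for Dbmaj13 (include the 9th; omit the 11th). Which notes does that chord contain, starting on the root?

Db, F, Ab, C, Eb, Bb

Dbmaj13 is a major thirteenth built on Db.
- root: Db
- major 3rd: F
- perfect 5th: Ab
- major 7th: C
- major 9th: Eb
- major 13th: Bb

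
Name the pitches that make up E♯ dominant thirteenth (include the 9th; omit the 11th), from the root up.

E♯ dominant thirteenth: dominant thirteenth on E-sharp.
- root: E-sharp
- major 3rd: G-double-sharp
- perfect 5th: B-sharp
- minor 7th: D-sharp
- major 9th: F-double-sharp
- major 13th: C-double-sharp

E-sharp  G-double-sharp  B-sharp  D-sharp  F-double-sharp  C-double-sharp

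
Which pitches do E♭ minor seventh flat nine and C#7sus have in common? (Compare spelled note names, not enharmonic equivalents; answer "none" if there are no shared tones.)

none

E♭ minor seventh flat nine: Eb Gb Bb Db Fb
C#7sus: C# F# G# B
Common to both → none.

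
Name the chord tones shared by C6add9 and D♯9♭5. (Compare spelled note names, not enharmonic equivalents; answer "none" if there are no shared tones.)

A

C6add9: C E G A D
D♯9♭5: D♯ F𝄪 A C♯ E♯
Common to both → A.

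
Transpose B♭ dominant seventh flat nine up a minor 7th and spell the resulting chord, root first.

A minor 7th up from B♭ is A♭, so the new chord is A♭ dominant seventh flat nine.
Root: A♭
Major 3rd (3rd): C
Perfect 5th (5th): E♭
Minor 7th (7th): G♭
Minor 9th (9th): B𝄫

A♭ C E♭ G♭ B𝄫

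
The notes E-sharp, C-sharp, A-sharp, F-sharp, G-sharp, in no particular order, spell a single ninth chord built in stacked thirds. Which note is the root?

Stacking in thirds gives F-sharp – A-sharp – C-sharp – E-sharp – G-sharp, so F-sharp is the root — F-sharp major ninth.

F-sharp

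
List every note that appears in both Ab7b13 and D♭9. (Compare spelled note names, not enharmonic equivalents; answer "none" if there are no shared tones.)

Ab, Eb

Ab7b13: Ab C Eb Gb Fb
D♭9: Db F Ab Cb Eb
Common to both → Ab, Eb.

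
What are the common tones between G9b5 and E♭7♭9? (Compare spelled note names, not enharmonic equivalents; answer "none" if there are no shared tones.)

G9b5 = G, B, Db, F, A.
E♭7♭9 = Eb, G, Bb, Db, Fb.
Shared: G, Db.

G, Db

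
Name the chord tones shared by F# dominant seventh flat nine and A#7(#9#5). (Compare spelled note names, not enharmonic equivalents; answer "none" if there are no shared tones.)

F# dominant seventh flat nine: F# A# C# E G
A#7(#9#5): A# C## E## G# B##
Common to both → A#.

A#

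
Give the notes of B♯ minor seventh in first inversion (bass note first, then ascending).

D# F## A# B#

In root position, B♯ minor seventh is B#–D#–F##–A#.
First inversion puts the third (D#) in the bass.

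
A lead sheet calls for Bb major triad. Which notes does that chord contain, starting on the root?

B♭  D  F

Bb major triad is a major triad built on B♭.
B♭ — root
D — major 3rd
F — perfect 5th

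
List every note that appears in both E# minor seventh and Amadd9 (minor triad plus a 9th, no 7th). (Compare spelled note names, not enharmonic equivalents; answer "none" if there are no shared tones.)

none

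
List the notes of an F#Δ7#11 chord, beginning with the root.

F#  A#  C#  E#  B#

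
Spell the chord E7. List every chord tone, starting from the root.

E7: dominant seventh on E.
E — root
G# — major 3rd
B — perfect 5th
D — minor 7th

E, G#, B, D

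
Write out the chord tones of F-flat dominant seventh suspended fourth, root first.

F-flat B-double-flat C-flat E-double-flat

F-flat dominant seventh suspended fourth: dominant seventh suspended fourth on F-flat.
root → F-flat
4th (perfect 4th) → B-double-flat
5th (perfect 5th) → C-flat
7th (minor 7th) → E-double-flat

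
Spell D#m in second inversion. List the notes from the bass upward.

A#, D#, F#

D#m = D#–F#–A#; second inversion → fifth (A#) lowest.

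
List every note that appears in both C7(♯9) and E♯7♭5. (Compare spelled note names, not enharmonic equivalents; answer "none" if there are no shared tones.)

D♯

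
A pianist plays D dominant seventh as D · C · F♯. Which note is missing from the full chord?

A

D dominant seventh = D, F♯, A, C. The voicing lacks the 5th (perfect 5th), A.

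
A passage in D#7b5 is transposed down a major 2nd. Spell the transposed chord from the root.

C#, E#, G, B

Transposed root: D# → C# (major 2nd down). So we spell C# dominant seventh flat five:
C# — root
E# — major 3rd
G — diminished 5th
B — minor 7th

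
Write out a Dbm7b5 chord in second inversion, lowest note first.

Dbm7b5 = Db–Fb–Abb–Cb; second inversion → fifth (Abb) lowest.

Abb, Cb, Db, Fb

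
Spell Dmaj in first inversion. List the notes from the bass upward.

F♯, A, D

Dmaj = D–F♯–A; first inversion → third (F♯) lowest.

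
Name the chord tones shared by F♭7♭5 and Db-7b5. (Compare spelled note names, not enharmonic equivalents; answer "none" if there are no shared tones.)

F♭7♭5 = Fb, Ab, Cbb, Ebb.
Db-7b5 = Db, Fb, Abb, Cb.
Shared: Fb.

Fb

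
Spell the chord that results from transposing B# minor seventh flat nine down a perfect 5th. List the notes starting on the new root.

Transposed root: B# → E# (perfect 5th down). So we spell E# minor seventh flat nine:
E# — root
G# — minor 3rd
B# — perfect 5th
D# — minor 7th
F# — minor 9th

E# G# B# D# F#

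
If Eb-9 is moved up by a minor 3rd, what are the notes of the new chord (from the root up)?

Gb, Bbb, Db, Fb, Ab

A minor 3rd up from Eb is Gb, so the new chord is Gb minor ninth.
Root: Gb
Minor 3rd (3rd): Bbb
Perfect 5th (5th): Db
Minor 7th (7th): Fb
Major 9th (9th): Ab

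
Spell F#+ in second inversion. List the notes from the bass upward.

F#+ = F♯–A♯–C𝄪; second inversion → fifth (C𝄪) lowest.

C𝄪, F♯, A♯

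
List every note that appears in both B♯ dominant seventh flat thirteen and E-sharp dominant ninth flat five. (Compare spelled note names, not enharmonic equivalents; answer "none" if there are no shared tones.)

F𝄪

B♯ dominant seventh flat thirteen: B♯ D𝄪 F𝄪 A♯ G♯
E-sharp dominant ninth flat five: E♯ G𝄪 B D♯ F𝄪
Common to both → F𝄪.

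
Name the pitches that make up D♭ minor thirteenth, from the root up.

D-flat  F-flat  A-flat  C-flat  E-flat  G-flat  B-flat

D♭ minor thirteenth is a minor thirteenth built on D-flat.
- root: D-flat
- minor 3rd: F-flat
- perfect 5th: A-flat
- minor 7th: C-flat
- major 9th: E-flat
- perfect 11th: G-flat
- major 13th: B-flat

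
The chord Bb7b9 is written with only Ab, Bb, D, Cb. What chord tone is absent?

F

The full Bb7b9 chord is Bb, D, F, Ab, Cb.
Comparing with the voicing, the perfect 5th (5th) — F — is absent.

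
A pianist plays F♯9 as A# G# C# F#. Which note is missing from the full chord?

F♯9 = F#, A#, C#, E, G#. The voicing lacks the 7th (minor 7th), E.

E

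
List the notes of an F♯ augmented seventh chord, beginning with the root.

F#  A#  C##  E

F♯ augmented seventh: augmented seventh on F#.
- root: F#
- major 3rd: A#
- augmented 5th: C##
- minor 7th: E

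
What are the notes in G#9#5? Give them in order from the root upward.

G#9#5 is a dominant ninth sharp five built on G#.
G# — root
B# — major 3rd
D## — augmented 5th
F# — minor 7th
A# — major 9th

G# – B# – D## – F# – A#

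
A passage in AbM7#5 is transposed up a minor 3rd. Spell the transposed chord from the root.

C♭, E♭, G, B♭

A minor 3rd up from A♭ is C♭, so the new chord is C♭ augmented major seventh.
Root: C♭
Major 3rd (3rd): E♭
Augmented 5th (5th): G
Major 7th (7th): B♭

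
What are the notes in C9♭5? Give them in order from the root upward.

C – E – Gb – Bb – D

C9♭5: dominant ninth flat five on C.
root → C
3rd (major 3rd) → E
5th (diminished 5th) → Gb
7th (minor 7th) → Bb
9th (major 9th) → D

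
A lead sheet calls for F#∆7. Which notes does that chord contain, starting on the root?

Root F#, quality major seventh:
- root: F#
- major 3rd: A#
- perfect 5th: C#
- major 7th: E#

F# – A# – C# – E#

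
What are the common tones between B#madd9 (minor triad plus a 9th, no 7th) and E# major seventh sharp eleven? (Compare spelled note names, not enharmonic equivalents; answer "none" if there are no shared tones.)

B#

B#madd9 = B#, D#, F##, C##.
E# major seventh sharp eleven = E#, G##, B#, D##, A##.
Shared: B#.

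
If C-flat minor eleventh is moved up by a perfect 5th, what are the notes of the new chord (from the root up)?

G-flat – B-double-flat – D-flat – F-flat – A-flat – C-flat

A perfect 5th up from C-flat is G-flat, so the new chord is G-flat minor eleventh.
Root: G-flat
Minor 3rd (3rd): B-double-flat
Perfect 5th (5th): D-flat
Minor 7th (7th): F-flat
Major 9th (9th): A-flat
Perfect 11th (11th): C-flat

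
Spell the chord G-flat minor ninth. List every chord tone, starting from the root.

G-flat B-double-flat D-flat F-flat A-flat

G-flat minor ninth is a minor ninth built on G-flat.
Root: G-flat
Minor 3rd (3rd): B-double-flat
Perfect 5th (5th): D-flat
Minor 7th (7th): F-flat
Major 9th (9th): A-flat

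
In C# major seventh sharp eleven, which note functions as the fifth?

Root of C# major seventh sharp eleven = C♯. The 5th is a perfect 5th: C♯ up a perfect 5th → G♯.

G♯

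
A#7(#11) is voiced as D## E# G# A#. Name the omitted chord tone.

The full A#7(#11) chord is A#, C##, E#, G#, D##.
Comparing with the voicing, the major 3rd (3rd) — C## — is absent.

C##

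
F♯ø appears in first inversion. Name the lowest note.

F♯ø in root position is F#–A–C–E.
First inversion places the third in the bass, which is A.

A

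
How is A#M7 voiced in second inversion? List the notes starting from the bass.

E# G## A# C##

A#M7 = A#–C##–E#–G##; second inversion → fifth (E#) lowest.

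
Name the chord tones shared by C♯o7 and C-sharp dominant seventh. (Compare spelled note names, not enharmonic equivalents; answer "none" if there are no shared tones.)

C#

C♯o7: C# E G Bb
C-sharp dominant seventh: C# E# G# B
Common to both → C#.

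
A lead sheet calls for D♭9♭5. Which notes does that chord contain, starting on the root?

Root Db, quality dominant ninth flat five:
- root: Db
- major 3rd: F
- diminished 5th: Abb
- minor 7th: Cb
- major 9th: Eb

Db  F  Abb  Cb  Eb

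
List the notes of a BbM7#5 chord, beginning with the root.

BbM7#5: augmented major seventh on B♭.
- root: B♭
- major 3rd: D
- augmented 5th: F♯
- major 7th: A

B♭ – D – F♯ – A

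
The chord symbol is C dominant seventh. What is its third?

E

C dominant seventh is built on C; its 3rd is a major 3rd above the root.
A third above C uses the letter E, and the major 3rd above C is E.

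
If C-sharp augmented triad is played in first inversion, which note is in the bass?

C-sharp augmented triad = C-sharp–E-sharp–G-double-sharp. First inversion → third in the bass = E-sharp.

E-sharp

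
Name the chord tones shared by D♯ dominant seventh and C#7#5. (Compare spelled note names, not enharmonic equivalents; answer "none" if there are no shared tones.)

C#

D♯ dominant seventh: D# F## A# C#
C#7#5: C# E# G## B
Common to both → C#.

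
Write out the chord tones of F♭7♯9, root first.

F♭7♯9: dominant seventh sharp nine on Fb.
root → Fb
3rd (major 3rd) → Ab
5th (perfect 5th) → Cb
7th (minor 7th) → Ebb
9th (augmented 9th) → G

Fb Ab Cb Ebb G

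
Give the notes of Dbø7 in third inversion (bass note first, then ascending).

Dbø7 = Db–Fb–Abb–Cb; third inversion → seventh (Cb) lowest.

Cb – Db – Fb – Abb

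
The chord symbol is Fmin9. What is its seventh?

Eb

Fmin9 is built on F; its 7th is a minor 7th above the root.
A seventh above F uses the letter E, and the minor 7th above F is Eb.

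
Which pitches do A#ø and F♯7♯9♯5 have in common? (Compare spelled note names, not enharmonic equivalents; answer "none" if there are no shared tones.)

A#ø: A# C# E G#
F♯7♯9♯5: F# A# C## E G##
Common to both → A#, E.

A# E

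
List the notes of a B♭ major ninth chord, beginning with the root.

B♭ major ninth is a major ninth built on B-flat.
- root: B-flat
- major 3rd: D
- perfect 5th: F
- major 7th: A
- major 9th: C

B-flat – D – F – A – C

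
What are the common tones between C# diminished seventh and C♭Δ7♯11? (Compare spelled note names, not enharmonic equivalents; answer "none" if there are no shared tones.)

Bb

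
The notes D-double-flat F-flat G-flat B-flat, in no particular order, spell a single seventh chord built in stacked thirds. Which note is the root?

Arranged so that each adjacent pair is a third by letter name: G-flat – B-flat – D-double-flat – F-flat.
The bottom of that stack, G-flat, is the root (this is G-flat dominant seventh flat five).

G-flat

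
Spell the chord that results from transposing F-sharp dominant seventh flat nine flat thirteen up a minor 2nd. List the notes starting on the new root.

A minor 2nd up from F-sharp is G, so the new chord is G dominant seventh flat nine flat thirteen.
G — root
B — major 3rd
D — perfect 5th
F — minor 7th
A-flat — minor 9th
E-flat — minor 13th

G  B  D  F  A-flat  E-flat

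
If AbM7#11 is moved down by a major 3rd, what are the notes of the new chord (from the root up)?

Ab down a major 3rd → Fb. New chord: Fb major seventh sharp eleven.
Fb — root
Ab — major 3rd
Cb — perfect 5th
Eb — major 7th
Bb — augmented 11th

Fb, Ab, Cb, Eb, Bb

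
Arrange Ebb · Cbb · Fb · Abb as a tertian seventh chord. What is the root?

Fb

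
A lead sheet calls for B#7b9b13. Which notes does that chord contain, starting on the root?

B#  D##  F##  A#  C#  G#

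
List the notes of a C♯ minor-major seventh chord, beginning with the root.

Root C#, quality minor-major seventh:
- root: C#
- minor 3rd: E
- perfect 5th: G#
- major 7th: B#

C#  E  G#  B#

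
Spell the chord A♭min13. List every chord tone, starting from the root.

A♭min13 is a minor thirteenth built on A♭.
- root: A♭
- minor 3rd: C♭
- perfect 5th: E♭
- minor 7th: G♭
- major 9th: B♭
- perfect 11th: D♭
- major 13th: F

A♭ – C♭ – E♭ – G♭ – B♭ – D♭ – F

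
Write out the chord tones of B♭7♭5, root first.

B♭7♭5: dominant seventh flat five on B♭.
B♭ — root
D — major 3rd
F♭ — diminished 5th
A♭ — minor 7th

B♭, D, F♭, A♭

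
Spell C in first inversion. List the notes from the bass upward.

C = C–E–G; first inversion → third (E) lowest.

E – G – C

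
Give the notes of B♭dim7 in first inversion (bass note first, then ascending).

In root position, B♭dim7 is B♭–D♭–F♭–A𝄫.
First inversion puts the third (D♭) in the bass.

D♭ – F♭ – A𝄫 – B♭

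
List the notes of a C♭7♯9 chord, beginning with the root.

Cb, Eb, Gb, Bbb, D

C♭7♯9: dominant seventh sharp nine on Cb.
- root: Cb
- major 3rd: Eb
- perfect 5th: Gb
- minor 7th: Bbb
- augmented 9th: D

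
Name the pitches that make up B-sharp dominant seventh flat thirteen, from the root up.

B# – D## – F## – A# – G#

B-sharp dominant seventh flat thirteen is a dominant seventh flat thirteen built on B#.
Root: B#
Major 3rd (3rd): D##
Perfect 5th (5th): F##
Minor 7th (7th): A#
Minor 13th (13th): G#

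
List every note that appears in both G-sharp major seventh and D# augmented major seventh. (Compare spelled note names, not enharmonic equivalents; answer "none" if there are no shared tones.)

D-sharp  F-double-sharp

G-sharp major seventh = G-sharp, B-sharp, D-sharp, F-double-sharp.
D# augmented major seventh = D-sharp, F-double-sharp, A-double-sharp, C-double-sharp.
Shared: D-sharp, F-double-sharp.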